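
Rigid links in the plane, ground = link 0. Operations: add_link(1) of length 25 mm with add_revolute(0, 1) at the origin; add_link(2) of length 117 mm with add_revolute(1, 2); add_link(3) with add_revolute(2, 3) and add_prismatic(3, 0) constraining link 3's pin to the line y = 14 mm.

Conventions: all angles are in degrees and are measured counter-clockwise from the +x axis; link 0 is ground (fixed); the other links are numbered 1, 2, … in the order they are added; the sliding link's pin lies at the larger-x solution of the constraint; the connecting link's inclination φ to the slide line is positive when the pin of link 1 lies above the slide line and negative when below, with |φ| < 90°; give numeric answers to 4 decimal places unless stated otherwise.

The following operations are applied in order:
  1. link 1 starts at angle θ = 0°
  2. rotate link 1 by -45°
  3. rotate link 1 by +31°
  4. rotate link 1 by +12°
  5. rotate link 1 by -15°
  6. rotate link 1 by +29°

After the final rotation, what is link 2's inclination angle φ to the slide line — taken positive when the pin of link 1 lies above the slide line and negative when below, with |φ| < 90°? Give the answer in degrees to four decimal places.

geometry: r = 25 mm, L = 117 mm, e = 14 mm; θ starts at 0°
rotate link 1 by -45°: θ ← 0° -45° = -45°
rotate link 1 by +31°: θ ← -45° +31° = -14°
rotate link 1 by +12°: θ ← -14° +12° = -2°
rotate link 1 by -15°: θ ← -2° -15° = -17°
rotate link 1 by +29°: θ ← -17° +29° = 12°
h = r sin θ − e = 5.197792 − 14 = -8.802208
sin φ = h / L = -8.802208 / 117 = -0.07523254
φ = arcsin(-0.07523254) = -4.314584°

-4.3146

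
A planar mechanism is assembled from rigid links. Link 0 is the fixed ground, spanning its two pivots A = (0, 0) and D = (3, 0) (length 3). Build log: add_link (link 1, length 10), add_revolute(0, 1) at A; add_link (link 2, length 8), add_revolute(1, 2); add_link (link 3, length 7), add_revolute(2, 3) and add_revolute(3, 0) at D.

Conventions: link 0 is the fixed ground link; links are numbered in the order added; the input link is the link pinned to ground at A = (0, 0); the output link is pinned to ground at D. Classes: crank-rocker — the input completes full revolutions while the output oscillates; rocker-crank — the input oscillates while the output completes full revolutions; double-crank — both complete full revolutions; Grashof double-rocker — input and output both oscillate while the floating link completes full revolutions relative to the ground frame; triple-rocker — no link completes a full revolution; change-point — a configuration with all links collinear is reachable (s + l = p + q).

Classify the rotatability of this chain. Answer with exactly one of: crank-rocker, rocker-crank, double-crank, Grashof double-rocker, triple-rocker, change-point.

lengths: ground=3, input=10, coupler=8, output=7
sorted: s=3 (shortest), l=10 (longest), p+q=15
s + l = 13 vs p + q = 15
s + l < p + q (Grashof) with shortest = ground link → double-crank

double-crank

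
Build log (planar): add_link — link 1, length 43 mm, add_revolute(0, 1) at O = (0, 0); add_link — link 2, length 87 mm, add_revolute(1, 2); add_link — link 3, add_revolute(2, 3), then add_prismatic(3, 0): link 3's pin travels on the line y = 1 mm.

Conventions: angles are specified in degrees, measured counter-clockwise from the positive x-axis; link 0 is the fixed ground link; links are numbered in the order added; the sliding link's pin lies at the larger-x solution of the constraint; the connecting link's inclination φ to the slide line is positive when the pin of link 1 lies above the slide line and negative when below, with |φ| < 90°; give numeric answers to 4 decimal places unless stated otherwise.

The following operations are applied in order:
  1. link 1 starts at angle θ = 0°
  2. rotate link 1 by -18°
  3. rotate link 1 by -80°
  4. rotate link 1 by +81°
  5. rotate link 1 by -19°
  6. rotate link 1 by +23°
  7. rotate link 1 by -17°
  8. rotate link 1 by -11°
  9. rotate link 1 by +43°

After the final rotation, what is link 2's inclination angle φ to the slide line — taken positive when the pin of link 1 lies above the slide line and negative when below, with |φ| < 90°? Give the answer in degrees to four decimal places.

geometry: r = 43 mm, L = 87 mm, e = 1 mm; θ starts at 0°
rotate link 1 by -18°: θ ← 0° -18° = -18°
rotate link 1 by -80°: θ ← -18° -80° = -98°
rotate link 1 by +81°: θ ← -98° +81° = -17°
rotate link 1 by -19°: θ ← -17° -19° = -36°
rotate link 1 by +23°: θ ← -36° +23° = -13°
rotate link 1 by -17°: θ ← -13° -17° = -30°
rotate link 1 by -11°: θ ← -30° -11° = -41°
rotate link 1 by +43°: θ ← -41° +43° = 2°
h = r sin θ − e = 1.500678 − 1 = 0.500678
sin φ = h / L = 0.500678 / 87 = 0.00575492
φ = arcsin(0.00575492) = 0.329735°

0.3297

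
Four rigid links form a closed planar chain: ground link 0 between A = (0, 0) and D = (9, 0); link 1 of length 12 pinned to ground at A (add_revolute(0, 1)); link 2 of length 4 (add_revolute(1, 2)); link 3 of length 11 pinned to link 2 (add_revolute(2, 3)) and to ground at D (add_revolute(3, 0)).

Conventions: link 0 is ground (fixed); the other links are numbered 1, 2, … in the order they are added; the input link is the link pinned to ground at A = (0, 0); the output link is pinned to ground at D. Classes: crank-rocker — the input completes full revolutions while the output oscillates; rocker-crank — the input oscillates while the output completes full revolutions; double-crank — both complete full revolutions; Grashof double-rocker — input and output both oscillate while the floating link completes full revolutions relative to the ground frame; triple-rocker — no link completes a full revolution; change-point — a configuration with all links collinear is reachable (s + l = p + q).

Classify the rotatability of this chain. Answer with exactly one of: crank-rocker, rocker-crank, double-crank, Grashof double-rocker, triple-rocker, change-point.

lengths: ground=9, input=12, coupler=4, output=11
sorted: s=4 (shortest), l=12 (longest), p+q=20
s + l = 16 vs p + q = 20
s + l < p + q (Grashof) with shortest = coupler link → Grashof double-rocker

Grashof double-rocker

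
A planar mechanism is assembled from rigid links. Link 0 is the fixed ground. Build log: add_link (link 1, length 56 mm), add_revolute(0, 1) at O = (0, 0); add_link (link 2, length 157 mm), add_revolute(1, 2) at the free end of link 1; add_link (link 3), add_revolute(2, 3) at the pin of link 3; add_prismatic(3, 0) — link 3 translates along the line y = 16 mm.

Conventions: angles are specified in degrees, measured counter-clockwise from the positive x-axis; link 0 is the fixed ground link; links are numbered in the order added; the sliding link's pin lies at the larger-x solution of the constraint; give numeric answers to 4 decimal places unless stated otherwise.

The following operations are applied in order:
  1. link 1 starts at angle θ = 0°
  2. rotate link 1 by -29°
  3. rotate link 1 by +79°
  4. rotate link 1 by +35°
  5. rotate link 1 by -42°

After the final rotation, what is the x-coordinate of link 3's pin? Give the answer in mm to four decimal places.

geometry: r = 56 mm, L = 157 mm, e = 16 mm; θ starts at 0°
rotate link 1 by -29°: θ ← 0° -29° = -29°
rotate link 1 by +79°: θ ← -29° +79° = 50°
rotate link 1 by +35°: θ ← 50° +35° = 85°
rotate link 1 by -42°: θ ← 85° -42° = 43°
crank pin P = (r cos θ, r sin θ) = (40.955807, 38.191908)
h = r sin θ − e = 38.191908 − 16 = 22.191908
x = r cos θ + √(L² − h²) = 40.955807 + 155.423676 = 196.379484

196.3795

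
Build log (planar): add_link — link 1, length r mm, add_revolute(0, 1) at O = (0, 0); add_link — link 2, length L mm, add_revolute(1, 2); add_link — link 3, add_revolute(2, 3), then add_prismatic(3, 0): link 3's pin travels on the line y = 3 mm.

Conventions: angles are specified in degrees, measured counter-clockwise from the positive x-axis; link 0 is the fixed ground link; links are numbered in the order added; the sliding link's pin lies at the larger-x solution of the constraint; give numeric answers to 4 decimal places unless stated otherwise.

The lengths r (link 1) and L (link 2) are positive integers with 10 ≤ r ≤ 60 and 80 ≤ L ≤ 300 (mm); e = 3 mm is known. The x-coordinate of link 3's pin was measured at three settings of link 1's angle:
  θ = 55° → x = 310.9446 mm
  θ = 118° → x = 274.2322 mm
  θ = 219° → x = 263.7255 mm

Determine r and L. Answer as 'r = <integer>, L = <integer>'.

constraint per measurement: (x − r cos θ)² + (r sin θ − e)² = L²
subtracting the θ₁ and θ₂ equations cancels the r² and L² terms:
r = (x₁² − x₂²) / (2[(x₁cos θ₁ + e sin θ₁) − (x₂cos θ₂ + e sin θ₂)]) = 35.0000 → r = 35
L² = (x₁ − r cos θ₁)² + (r sin θ₁ − e)² = 85263.9876 → L = 292.0000 → L = 292
check at θ₃=219°: x = 263.7255 (printed 263.7255) ✓

r = 35, L = 292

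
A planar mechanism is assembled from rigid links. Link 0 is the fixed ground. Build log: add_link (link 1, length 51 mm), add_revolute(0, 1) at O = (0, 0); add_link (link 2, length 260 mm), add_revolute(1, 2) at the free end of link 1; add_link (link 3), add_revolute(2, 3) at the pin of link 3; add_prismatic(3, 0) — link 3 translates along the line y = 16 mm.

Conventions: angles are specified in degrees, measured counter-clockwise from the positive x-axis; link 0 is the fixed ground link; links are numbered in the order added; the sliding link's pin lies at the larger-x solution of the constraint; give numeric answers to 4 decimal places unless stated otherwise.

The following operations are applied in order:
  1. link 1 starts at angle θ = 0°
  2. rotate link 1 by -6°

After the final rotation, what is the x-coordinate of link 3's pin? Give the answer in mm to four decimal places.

geometry: r = 51 mm, L = 260 mm, e = 16 mm; θ starts at 0°
rotate link 1 by -6°: θ ← 0° -6° = -6°
crank pin P = (r cos θ, r sin θ) = (50.720617, -5.330952)
h = r sin θ − e = -5.330952 − 16 = -21.330952
x = r cos θ + √(L² − h²) = 50.720617 + 259.123504 = 309.844121

309.8441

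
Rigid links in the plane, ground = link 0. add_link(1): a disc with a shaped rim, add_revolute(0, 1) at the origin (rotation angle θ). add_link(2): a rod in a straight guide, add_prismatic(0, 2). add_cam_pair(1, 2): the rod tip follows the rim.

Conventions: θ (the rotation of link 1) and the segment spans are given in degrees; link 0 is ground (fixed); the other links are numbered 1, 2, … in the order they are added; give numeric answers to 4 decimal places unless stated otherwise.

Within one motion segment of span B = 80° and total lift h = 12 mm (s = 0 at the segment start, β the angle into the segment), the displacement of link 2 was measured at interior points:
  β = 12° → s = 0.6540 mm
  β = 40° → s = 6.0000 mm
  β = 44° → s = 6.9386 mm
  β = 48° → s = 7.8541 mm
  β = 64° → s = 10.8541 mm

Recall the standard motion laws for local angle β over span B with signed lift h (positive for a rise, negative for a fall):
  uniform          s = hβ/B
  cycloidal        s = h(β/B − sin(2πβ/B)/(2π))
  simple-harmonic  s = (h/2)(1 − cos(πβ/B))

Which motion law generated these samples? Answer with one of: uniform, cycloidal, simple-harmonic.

candidates at β/B = r: uniform s = h·r (linear in β); cycloidal s = h·(r − sin(2πr)/(2π)); simple-harmonic s = (h/2)(1 − cos(πr))
β=12°: printed 0.6540 | uniform 1.8000, cycloidal 0.2549, simple-harmonic 0.6540
β=40°: printed 6.0000 | uniform 6.0000, cycloidal 6.0000, simple-harmonic 6.0000
β=44°: printed 6.9386 | uniform 6.6000, cycloidal 7.1902, simple-harmonic 6.9386
β=48°: printed 7.8541 | uniform 7.2000, cycloidal 8.3226, simple-harmonic 7.8541
β=64°: printed 10.8541 | uniform 9.6000, cycloidal 11.4164, simple-harmonic 10.8541
only one law matches every sample → simple-harmonic

simple-harmonic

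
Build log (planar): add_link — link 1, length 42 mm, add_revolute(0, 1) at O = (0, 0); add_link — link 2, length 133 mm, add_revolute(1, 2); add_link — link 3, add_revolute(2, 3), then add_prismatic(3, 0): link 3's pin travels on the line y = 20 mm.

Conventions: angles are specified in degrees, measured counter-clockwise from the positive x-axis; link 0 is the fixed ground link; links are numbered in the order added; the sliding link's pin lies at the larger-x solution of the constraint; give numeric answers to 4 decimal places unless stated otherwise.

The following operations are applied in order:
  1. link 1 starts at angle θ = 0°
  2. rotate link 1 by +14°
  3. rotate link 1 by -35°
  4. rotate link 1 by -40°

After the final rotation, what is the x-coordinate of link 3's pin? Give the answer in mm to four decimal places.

geometry: r = 42 mm, L = 133 mm, e = 20 mm; θ starts at 0°
rotate link 1 by +14°: θ ← 0° +14° = 14°
rotate link 1 by -35°: θ ← 14° -35° = -21°
rotate link 1 by -40°: θ ← -21° -40° = -61°
crank pin P = (r cos θ, r sin θ) = (20.362004, -36.734028)
h = r sin θ − e = -36.734028 − 20 = -56.734028
x = r cos θ + √(L² − h²) = 20.362004 + 120.292353 = 140.654357

140.6544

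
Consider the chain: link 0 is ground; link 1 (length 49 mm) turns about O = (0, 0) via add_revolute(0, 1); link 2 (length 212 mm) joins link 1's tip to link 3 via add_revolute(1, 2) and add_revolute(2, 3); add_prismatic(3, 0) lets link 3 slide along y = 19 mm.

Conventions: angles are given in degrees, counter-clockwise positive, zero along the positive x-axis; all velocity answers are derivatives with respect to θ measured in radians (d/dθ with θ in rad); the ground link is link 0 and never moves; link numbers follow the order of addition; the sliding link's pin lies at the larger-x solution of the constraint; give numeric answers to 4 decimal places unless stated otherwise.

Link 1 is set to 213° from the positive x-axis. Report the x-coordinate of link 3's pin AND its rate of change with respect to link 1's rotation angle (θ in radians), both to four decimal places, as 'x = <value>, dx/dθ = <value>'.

geometry: r = 49 mm, L = 212 mm, e = 19 mm
crank pin P = (r cos θ, r sin θ) = (-41.094858, -26.687313)
h = r sin θ − e = -26.687313 − 19 = -45.687313
x = r cos θ + √(L² − h²) = -41.094858 + 207.018524 = 165.923667
dx/dθ = −r sin θ − h·r cos θ/√(L² − h²) (θ in radians; h = -45.687313) = 17.618010

x = 165.9237, dx/dθ = 17.6180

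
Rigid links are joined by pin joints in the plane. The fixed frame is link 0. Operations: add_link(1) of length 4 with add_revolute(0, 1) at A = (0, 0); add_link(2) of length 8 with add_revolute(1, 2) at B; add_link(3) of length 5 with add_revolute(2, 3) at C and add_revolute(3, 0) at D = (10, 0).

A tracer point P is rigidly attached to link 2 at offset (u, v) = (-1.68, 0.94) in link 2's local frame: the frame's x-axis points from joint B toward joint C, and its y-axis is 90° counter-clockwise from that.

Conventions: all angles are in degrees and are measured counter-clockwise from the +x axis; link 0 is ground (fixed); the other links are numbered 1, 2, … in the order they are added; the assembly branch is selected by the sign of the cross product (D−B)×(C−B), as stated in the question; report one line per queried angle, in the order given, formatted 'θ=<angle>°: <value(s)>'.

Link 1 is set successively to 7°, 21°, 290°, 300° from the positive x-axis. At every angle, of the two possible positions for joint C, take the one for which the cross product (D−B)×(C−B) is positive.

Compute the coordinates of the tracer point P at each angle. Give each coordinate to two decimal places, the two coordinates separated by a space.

A=(0,0), D=(10.00,0)
θ=7°: B = A + 4.00·(cos7°, sin7°) = (3.9702, 0.4875)
θ=7°: |BD| = 6.0495
θ=7°: circle(B,8.00) ∩ circle(D,5.00): a=6.2482, h=4.9961
θ=7°:   candidates: C₊=(10.6006,4.9638) cross=30.224; C₋=(9.7954,-4.9958) cross=-30.224
θ=7°:   branch + wants cross > 0 → take C=(10.6006,4.9638) (cross=30.224)
θ=7°: ex = (C−B)/|BC| = (0.8288,0.5595); ey = (-0.5595,0.8288)
θ=7°: P = B + -1.68·ex + 0.94·ey = (2.0518,0.3265)
θ=21°: B = A + 4.00·(cos21°, sin21°) = (3.7343, 1.4335)
θ=21°: |BD| = 6.4276
θ=21°: circle(B,8.00) ∩ circle(D,5.00): a=6.2476, h=4.9968
θ=21°:   candidates: C₊=(10.9389,4.9110) cross=32.117; C₋=(8.7102,-4.8308) cross=-32.117
θ=21°:   branch + wants cross > 0 → take C=(10.9389,4.9110) (cross=32.117)
θ=21°: ex = (C−B)/|BC| = (0.9006,0.4347); ey = (-0.4347,0.9006)
θ=21°: P = B + -1.68·ex + 0.94·ey = (1.8127,1.5497)
θ=290°: B = A + 4.00·(cos290°, sin290°) = (1.3681, -3.7588)
θ=290°: |BD| = 9.4148
θ=290°: circle(B,8.00) ∩ circle(D,5.00): a=6.7786, h=4.2486
θ=290°:   candidates: C₊=(5.8868,2.8428) cross=40.000; C₋=(9.2792,-4.9478) cross=-40.000
θ=290°:   branch + wants cross > 0 → take C=(5.8868,2.8428) (cross=40.000)
θ=290°: ex = (C−B)/|BC| = (0.5648,0.8252); ey = (-0.8252,0.5648)
θ=290°: P = B + -1.68·ex + 0.94·ey = (-0.3565,-4.6142)
θ=300°: B = A + 4.00·(cos300°, sin300°) = (2.0000, -3.4641)
θ=300°: |BD| = 8.7178
θ=300°: circle(B,8.00) ∩ circle(D,5.00): a=6.5957, h=4.5273
θ=300°:   candidates: C₊=(6.2537,3.3113) cross=39.468; C₋=(9.8516,-4.9978) cross=-39.468
θ=300°:   branch + wants cross > 0 → take C=(6.2537,3.3113) (cross=39.468)
θ=300°: ex = (C−B)/|BC| = (0.5317,0.8469); ey = (-0.8469,0.5317)
θ=300°: P = B + -1.68·ex + 0.94·ey = (0.3106,-4.3871)

θ=7°: 2.05 0.33
θ=21°: 1.81 1.55
θ=290°: -0.36 -4.61
θ=300°: 0.31 -4.39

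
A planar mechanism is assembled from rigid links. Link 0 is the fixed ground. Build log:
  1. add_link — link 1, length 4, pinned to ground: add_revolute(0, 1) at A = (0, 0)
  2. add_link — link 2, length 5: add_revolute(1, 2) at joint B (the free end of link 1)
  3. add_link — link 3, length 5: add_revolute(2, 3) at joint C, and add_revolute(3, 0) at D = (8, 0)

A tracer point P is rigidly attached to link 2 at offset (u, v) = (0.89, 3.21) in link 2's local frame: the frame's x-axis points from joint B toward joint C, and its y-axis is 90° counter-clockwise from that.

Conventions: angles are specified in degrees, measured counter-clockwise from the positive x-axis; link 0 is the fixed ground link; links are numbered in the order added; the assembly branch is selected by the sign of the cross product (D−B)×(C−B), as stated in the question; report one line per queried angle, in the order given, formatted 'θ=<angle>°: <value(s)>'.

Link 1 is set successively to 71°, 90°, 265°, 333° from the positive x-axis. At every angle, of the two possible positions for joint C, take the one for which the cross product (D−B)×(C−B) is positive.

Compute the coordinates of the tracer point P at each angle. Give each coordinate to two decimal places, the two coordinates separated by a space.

A=(0,0), D=(8.00,0)
θ=71°: B = A + 4.00·(cos71°, sin71°) = (1.3023, 3.7821)
θ=71°: |BD| = 7.6918
θ=71°: circle(B,5.00) ∩ circle(D,5.00): a=3.8459, h=3.1952
θ=71°:   candidates: C₊=(6.2222,4.6733) cross=24.577; C₋=(3.0801,-0.8912) cross=-24.577
θ=71°:   branch + wants cross > 0 → take C=(6.2222,4.6733) (cross=24.577)
θ=71°: ex = (C−B)/|BC| = (0.9840,0.1782); ey = (-0.1782,0.9840)
θ=71°: P = B + 0.89·ex + 3.21·ey = (1.6059,7.0993)
θ=90°: B = A + 4.00·(cos90°, sin90°) = (0.0000, 4.0000)
θ=90°: |BD| = 8.9443
θ=90°: circle(B,5.00) ∩ circle(D,5.00): a=4.4721, h=2.2361
θ=90°:   candidates: C₊=(5.0000,4.0000) cross=20.000; C₋=(3.0000,0.0000) cross=-20.000
θ=90°:   branch + wants cross > 0 → take C=(5.0000,4.0000) (cross=20.000)
θ=90°: ex = (C−B)/|BC| = (1.0000,-0.0000); ey = (0.0000,1.0000)
θ=90°: P = B + 0.89·ex + 3.21·ey = (0.8900,7.2100)
θ=265°: B = A + 4.00·(cos265°, sin265°) = (-0.3486, -3.9848)
θ=265°: |BD| = 9.2508
θ=265°: circle(B,5.00) ∩ circle(D,5.00): a=4.6254, h=1.8988
θ=265°:   candidates: C₊=(3.0078,-0.2788) cross=17.566; C₋=(4.6436,-3.7060) cross=-17.566
θ=265°:   branch + wants cross > 0 → take C=(3.0078,-0.2788) (cross=17.566)
θ=265°: ex = (C−B)/|BC| = (0.6713,0.7412); ey = (-0.7412,0.6713)
θ=265°: P = B + 0.89·ex + 3.21·ey = (-2.1304,-1.1703)
θ=333°: B = A + 4.00·(cos333°, sin333°) = (3.5640, -1.8160)
θ=333°: |BD| = 4.7933
θ=333°: circle(B,5.00) ∩ circle(D,5.00): a=2.3966, h=4.3882
θ=333°:   candidates: C₊=(4.1195,3.1531) cross=21.034; C₋=(7.4445,-4.9690) cross=-21.034
θ=333°:   branch + wants cross > 0 → take C=(4.1195,3.1531) (cross=21.034)
θ=333°: ex = (C−B)/|BC| = (0.1111,0.9938); ey = (-0.9938,0.1111)
θ=333°: P = B + 0.89·ex + 3.21·ey = (0.4728,-0.5748)

θ=71°: 1.61 7.10
θ=90°: 0.89 7.21
θ=265°: -2.13 -1.17
θ=333°: 0.47 -0.57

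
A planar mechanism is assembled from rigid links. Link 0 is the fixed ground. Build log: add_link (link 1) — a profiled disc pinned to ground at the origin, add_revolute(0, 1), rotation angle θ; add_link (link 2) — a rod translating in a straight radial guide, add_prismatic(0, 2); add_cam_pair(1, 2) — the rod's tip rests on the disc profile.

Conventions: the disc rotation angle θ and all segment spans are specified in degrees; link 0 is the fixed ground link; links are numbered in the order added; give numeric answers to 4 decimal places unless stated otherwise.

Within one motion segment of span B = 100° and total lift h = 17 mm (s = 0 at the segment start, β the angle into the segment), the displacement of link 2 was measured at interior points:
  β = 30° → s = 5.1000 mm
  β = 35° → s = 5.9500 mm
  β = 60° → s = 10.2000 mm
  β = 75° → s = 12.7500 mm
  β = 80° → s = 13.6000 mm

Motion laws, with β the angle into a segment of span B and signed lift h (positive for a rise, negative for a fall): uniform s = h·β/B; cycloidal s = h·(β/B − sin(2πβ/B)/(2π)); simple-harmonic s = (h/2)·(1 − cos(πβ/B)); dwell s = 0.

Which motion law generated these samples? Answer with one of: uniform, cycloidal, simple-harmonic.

candidates at β/B = r: uniform s = h·r (linear in β); cycloidal s = h·(r − sin(2πr)/(2π)); simple-harmonic s = (h/2)(1 − cos(πr))
β=30°: printed 5.1000 | uniform 5.1000, cycloidal 2.5268, simple-harmonic 3.5038
β=35°: printed 5.9500 | uniform 5.9500, cycloidal 3.7611, simple-harmonic 4.6411
β=60°: printed 10.2000 | uniform 10.2000, cycloidal 11.7903, simple-harmonic 11.1266
β=75°: printed 12.7500 | uniform 12.7500, cycloidal 15.4556, simple-harmonic 14.5104
β=80°: printed 13.6000 | uniform 13.6000, cycloidal 16.1732, simple-harmonic 15.3766
only one law matches every sample → uniform

uniform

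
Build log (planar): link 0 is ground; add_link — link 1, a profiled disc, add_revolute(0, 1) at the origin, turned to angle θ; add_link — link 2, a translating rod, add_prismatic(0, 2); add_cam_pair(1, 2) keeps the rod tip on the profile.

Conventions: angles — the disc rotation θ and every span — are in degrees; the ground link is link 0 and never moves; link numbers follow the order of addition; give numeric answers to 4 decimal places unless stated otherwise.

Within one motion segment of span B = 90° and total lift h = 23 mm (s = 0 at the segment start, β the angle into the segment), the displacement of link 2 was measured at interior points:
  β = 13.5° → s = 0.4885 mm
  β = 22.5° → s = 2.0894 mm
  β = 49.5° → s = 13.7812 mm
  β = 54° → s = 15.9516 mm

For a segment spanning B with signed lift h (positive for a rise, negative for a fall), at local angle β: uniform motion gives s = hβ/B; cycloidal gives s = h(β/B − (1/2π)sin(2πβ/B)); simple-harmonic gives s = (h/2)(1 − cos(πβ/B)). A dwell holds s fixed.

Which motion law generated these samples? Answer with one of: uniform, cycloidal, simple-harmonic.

candidates at β/B = r: uniform s = h·r (linear in β); cycloidal s = h·(r − sin(2πr)/(2π)); simple-harmonic s = (h/2)(1 − cos(πr))
β=13.5°: printed 0.4885 | uniform 3.4500, cycloidal 0.4885, simple-harmonic 1.2534
β=22.5°: printed 2.0894 | uniform 5.7500, cycloidal 2.0894, simple-harmonic 3.3683
β=49.5°: printed 13.7812 | uniform 12.6500, cycloidal 13.7812, simple-harmonic 13.2990
β=54°: printed 15.9516 | uniform 13.8000, cycloidal 15.9516, simple-harmonic 15.0537
only one law matches every sample → cycloidal

cycloidal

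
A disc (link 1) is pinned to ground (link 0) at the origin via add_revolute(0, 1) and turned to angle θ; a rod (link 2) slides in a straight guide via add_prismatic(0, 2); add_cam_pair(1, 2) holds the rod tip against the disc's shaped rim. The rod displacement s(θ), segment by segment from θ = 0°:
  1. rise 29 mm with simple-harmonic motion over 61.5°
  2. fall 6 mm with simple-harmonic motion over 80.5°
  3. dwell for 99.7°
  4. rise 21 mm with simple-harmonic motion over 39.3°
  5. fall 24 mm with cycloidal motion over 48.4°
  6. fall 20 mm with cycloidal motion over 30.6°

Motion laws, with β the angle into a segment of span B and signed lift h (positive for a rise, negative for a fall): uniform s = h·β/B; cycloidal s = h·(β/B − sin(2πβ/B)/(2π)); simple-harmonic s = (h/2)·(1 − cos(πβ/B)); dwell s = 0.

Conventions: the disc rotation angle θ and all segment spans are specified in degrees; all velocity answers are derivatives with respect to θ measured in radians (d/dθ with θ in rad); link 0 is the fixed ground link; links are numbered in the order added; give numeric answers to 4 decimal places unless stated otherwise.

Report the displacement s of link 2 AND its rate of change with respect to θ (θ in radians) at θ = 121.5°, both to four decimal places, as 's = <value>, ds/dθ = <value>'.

segment 1 (0° to 61.5°, simple-harmonic, h = 29) is passed completely: s = 0.0000 + (29) = 29.0000
θ = 121.5° falls in segment 2 (61.5° to 142°, simple-harmonic, h = -6): β = 121.5 − 61.5 = 60°, B = 80.5°; Δs = -6/2·(1 − cos(π·0.7453)) = -5.0900; s = 29.0000 − 5.0900 = 23.9100
velocity in seg [61.5°–142°] (simple-harmonic), θ in radians: β = 60° = 1.0472 rad, B = 80.5° = 1.4050 rad; ds/dθ = (πh/(2B)) sin(πβ/B) = (π·(-6)/(2·1.4050)) sin(π·0.7453) = -4.812232 mm/rad

s = 23.9100, ds/dθ = -4.8122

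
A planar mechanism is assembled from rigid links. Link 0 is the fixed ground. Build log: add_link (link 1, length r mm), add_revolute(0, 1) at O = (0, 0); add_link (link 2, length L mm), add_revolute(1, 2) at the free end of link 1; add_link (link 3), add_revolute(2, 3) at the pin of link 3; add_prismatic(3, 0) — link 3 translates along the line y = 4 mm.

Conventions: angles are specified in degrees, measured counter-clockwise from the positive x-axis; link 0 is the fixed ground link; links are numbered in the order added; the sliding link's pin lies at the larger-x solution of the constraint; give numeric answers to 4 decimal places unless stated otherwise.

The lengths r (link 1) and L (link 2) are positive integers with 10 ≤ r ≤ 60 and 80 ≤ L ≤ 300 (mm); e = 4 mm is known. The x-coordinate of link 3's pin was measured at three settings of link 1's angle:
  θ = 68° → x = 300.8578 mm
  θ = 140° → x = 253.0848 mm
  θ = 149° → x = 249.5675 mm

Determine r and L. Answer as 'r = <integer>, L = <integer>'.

constraint per measurement: (x − r cos θ)² + (r sin θ − e)² = L²
subtracting the θ₁ and θ₂ equations cancels the r² and L² terms:
r = (x₁² − x₂²) / (2[(x₁cos θ₁ + e sin θ₁) − (x₂cos θ₂ + e sin θ₂)]) = 43.0000 → r = 43
L² = (x₁ − r cos θ₁)² + (r sin θ₁ − e)² = 82368.9794 → L = 287.0000 → L = 287
check at θ₃=149°: x = 249.5675 (printed 249.5675) ✓

r = 43, L = 287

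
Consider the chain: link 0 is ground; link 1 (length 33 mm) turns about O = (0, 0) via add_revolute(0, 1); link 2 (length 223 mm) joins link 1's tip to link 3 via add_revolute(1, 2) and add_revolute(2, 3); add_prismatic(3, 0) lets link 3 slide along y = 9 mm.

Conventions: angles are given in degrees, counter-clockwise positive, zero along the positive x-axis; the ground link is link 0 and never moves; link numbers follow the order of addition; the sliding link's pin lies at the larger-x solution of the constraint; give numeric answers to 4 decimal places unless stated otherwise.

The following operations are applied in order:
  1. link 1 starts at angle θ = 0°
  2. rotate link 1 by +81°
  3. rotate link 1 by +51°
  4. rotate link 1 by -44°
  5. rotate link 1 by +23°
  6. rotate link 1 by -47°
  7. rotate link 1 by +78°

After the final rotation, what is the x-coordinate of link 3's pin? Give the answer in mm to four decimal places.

geometry: r = 33 mm, L = 223 mm, e = 9 mm; θ starts at 0°
rotate link 1 by +81°: θ ← 0° +81° = 81°
rotate link 1 by +51°: θ ← 81° +51° = 132°
rotate link 1 by -44°: θ ← 132° -44° = 88°
rotate link 1 by +23°: θ ← 88° +23° = 111°
rotate link 1 by -47°: θ ← 111° -47° = 64°
rotate link 1 by +78°: θ ← 64° +78° = 142°
crank pin P = (r cos θ, r sin θ) = (-26.004355, 20.316829)
h = r sin θ − e = 20.316829 − 9 = 11.316829
x = r cos θ + √(L² − h²) = -26.004355 + 222.712661 = 196.708306

196.7083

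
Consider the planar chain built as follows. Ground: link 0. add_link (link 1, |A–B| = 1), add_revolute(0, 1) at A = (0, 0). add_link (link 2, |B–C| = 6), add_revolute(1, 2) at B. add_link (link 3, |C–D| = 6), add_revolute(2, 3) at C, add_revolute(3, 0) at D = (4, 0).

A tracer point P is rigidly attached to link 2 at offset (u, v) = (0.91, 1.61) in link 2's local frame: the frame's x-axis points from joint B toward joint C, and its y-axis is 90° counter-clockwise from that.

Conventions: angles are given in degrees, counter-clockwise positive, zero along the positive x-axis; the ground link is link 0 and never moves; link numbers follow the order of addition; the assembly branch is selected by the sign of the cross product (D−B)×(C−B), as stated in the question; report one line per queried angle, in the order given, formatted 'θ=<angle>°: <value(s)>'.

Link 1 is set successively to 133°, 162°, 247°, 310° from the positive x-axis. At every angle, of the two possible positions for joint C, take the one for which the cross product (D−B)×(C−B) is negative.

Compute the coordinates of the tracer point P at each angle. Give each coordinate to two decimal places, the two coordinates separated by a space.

A=(0,0), D=(4.00,0)
θ=133°: B = A + 1.00·(cos133°, sin133°) = (-0.6820, 0.7314)
θ=133°: |BD| = 4.7388
θ=133°: circle(B,6.00) ∩ circle(D,6.00): a=2.3694, h=5.5124
θ=133°:   candidates: C₊=(2.5097,5.8120) cross=26.122; C₋=(0.8083,-5.0806) cross=-26.122
θ=133°:   branch - wants cross < 0 → take C=(0.8083,-5.0806) (cross=-26.122)
θ=133°: ex = (C−B)/|BC| = (0.2484,-0.9687); ey = (0.9687,0.2484)
θ=133°: P = B + 0.91·ex + 1.61·ey = (1.1036,0.2498)
θ=162°: B = A + 1.00·(cos162°, sin162°) = (-0.9511, 0.3090)
θ=162°: |BD| = 4.9607
θ=162°: circle(B,6.00) ∩ circle(D,6.00): a=2.4803, h=5.4633
θ=162°:   candidates: C₊=(1.8648,5.6072) cross=27.102; C₋=(1.1841,-5.2982) cross=-27.102
θ=162°:   branch - wants cross < 0 → take C=(1.1841,-5.2982) (cross=-27.102)
θ=162°: ex = (C−B)/|BC| = (0.3559,-0.9345); ey = (0.9345,0.3559)
θ=162°: P = B + 0.91·ex + 1.61·ey = (0.8774,0.0315)
θ=247°: B = A + 1.00·(cos247°, sin247°) = (-0.3907, -0.9205)
θ=247°: |BD| = 4.4862
θ=247°: circle(B,6.00) ∩ circle(D,6.00): a=2.2431, h=5.5649
θ=247°:   candidates: C₊=(0.6628,4.9863) cross=24.965; C₋=(2.9465,-5.9068) cross=-24.965
θ=247°:   branch - wants cross < 0 → take C=(2.9465,-5.9068) (cross=-24.965)
θ=247°: ex = (C−B)/|BC| = (0.5562,-0.8310); ey = (0.8310,0.5562)
θ=247°: P = B + 0.91·ex + 1.61·ey = (1.4534,-0.7813)
θ=310°: B = A + 1.00·(cos310°, sin310°) = (0.6428, -0.7660)
θ=310°: |BD| = 3.4435
θ=310°: circle(B,6.00) ∩ circle(D,6.00): a=1.7218, h=5.7477
θ=310°:   candidates: C₊=(1.0428,5.2206) cross=19.792; C₋=(3.6000,-5.9867) cross=-19.792
θ=310°:   branch - wants cross < 0 → take C=(3.6000,-5.9867) (cross=-19.792)
θ=310°: ex = (C−B)/|BC| = (0.4929,-0.8701); ey = (0.8701,0.4929)
θ=310°: P = B + 0.91·ex + 1.61·ey = (2.4922,-0.7643)

θ=133°: 1.10 0.25
θ=162°: 0.88 0.03
θ=247°: 1.45 -0.78
θ=310°: 2.49 -0.76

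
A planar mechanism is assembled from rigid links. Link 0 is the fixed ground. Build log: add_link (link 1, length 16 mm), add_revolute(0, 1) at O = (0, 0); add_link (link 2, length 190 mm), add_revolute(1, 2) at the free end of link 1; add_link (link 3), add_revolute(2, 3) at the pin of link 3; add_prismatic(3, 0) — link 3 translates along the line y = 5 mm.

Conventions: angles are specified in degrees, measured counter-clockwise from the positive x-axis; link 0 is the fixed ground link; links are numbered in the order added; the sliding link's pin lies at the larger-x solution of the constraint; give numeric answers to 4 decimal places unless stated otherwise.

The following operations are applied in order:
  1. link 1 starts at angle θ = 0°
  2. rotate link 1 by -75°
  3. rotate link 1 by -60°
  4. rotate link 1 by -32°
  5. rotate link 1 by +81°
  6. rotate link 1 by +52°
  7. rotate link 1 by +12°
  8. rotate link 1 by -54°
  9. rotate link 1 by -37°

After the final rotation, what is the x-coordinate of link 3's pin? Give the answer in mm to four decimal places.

geometry: r = 16 mm, L = 190 mm, e = 5 mm; θ starts at 0°
rotate link 1 by -75°: θ ← 0° -75° = -75°
rotate link 1 by -60°: θ ← -75° -60° = -135°
rotate link 1 by -32°: θ ← -135° -32° = -167°
rotate link 1 by +81°: θ ← -167° +81° = -86°
rotate link 1 by +52°: θ ← -86° +52° = -34°
rotate link 1 by +12°: θ ← -34° +12° = -22°
rotate link 1 by -54°: θ ← -22° -54° = -76°
rotate link 1 by -37°: θ ← -76° -37° = -113°
crank pin P = (r cos θ, r sin θ) = (-6.251698, -14.728078)
h = r sin θ − e = -14.728078 − 5 = -19.728078
x = r cos θ + √(L² − h²) = -6.251698 + 188.973022 = 182.721324

182.7213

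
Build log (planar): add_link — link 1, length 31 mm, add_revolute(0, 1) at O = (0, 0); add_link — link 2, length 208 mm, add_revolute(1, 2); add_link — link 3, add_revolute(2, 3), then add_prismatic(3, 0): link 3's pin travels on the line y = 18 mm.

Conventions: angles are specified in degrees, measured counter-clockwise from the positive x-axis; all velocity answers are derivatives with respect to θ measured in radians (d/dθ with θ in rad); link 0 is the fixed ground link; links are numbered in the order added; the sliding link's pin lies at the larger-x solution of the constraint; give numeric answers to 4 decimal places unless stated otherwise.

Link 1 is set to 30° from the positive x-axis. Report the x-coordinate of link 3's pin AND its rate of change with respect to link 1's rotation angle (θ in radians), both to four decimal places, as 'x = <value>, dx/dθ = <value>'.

geometry: r = 31 mm, L = 208 mm, e = 18 mm
crank pin P = (r cos θ, r sin θ) = (26.846788, 15.500000)
h = r sin θ − e = 15.500000 − 18 = -2.500000
x = r cos θ + √(L² − h²) = 26.846788 + 207.984975 = 234.831763
dx/dθ = −r sin θ − h·r cos θ/√(L² − h²) (θ in radians; h = -2.500000) = -15.177299

x = 234.8318, dx/dθ = -15.1773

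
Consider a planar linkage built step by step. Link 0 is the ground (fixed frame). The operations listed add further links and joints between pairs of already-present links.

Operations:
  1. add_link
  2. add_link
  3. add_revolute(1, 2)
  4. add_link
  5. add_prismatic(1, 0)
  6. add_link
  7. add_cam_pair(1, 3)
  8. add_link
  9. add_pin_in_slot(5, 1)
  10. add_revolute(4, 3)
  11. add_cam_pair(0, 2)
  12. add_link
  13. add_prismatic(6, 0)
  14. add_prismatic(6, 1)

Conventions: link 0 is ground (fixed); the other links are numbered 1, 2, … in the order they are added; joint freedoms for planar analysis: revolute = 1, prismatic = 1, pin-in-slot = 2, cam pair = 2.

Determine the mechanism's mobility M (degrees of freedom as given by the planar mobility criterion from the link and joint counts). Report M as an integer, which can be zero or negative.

ground; <1,0,0>
#1 <2,0,0>
#2 <3,0,0>
R:1↔2 J1 <3,1,0>
#3 <4,1,0>
P:1↔0 J1 <4,2,0>
#4 <5,2,0>
C:1↔3 J2 <5,2,1>
#5 <6,2,1>
PS:5↔1 J2 <6,2,2>
R:4↔3 J1 <6,3,2>
C:0↔2 J2 <6,3,3>
#6 <7,3,3>
P:6↔0 J1 <7,4,3>
P:6↔1 J1 <7,5,3>
3×6 − 2×5 − 1×3 = 5

M = 5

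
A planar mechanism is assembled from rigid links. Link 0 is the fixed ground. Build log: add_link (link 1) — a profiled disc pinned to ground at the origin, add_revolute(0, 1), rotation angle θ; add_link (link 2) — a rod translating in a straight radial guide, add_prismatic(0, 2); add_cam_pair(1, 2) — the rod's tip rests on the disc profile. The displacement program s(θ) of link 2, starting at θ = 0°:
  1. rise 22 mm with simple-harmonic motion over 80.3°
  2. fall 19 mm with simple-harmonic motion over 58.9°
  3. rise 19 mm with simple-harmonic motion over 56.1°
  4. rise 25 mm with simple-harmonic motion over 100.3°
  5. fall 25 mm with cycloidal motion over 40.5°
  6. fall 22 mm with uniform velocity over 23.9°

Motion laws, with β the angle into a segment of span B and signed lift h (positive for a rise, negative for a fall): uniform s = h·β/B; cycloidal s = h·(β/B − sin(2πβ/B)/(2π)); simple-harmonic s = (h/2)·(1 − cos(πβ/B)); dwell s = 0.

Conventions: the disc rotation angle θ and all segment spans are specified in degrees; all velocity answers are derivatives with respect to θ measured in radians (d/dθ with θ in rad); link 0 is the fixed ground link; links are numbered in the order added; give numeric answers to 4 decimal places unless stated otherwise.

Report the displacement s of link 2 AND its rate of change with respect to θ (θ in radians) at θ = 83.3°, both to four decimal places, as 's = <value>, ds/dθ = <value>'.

seg 1 [0°–80.3°] simple-harmonic, h=22: full span → s += 22 → s = 22.0000
seg 2 [80.3°–139.2°] simple-harmonic, h=-19: θ=83.3° here. β=3, B=58.9. -19/2·(1 − cos(π·0.0509)) = -0.1214 → s = 21.8786
velocity in seg [80.3°–139.2°] (simple-harmonic), θ in radians: β = 3° = 0.0524 rad, B = 58.9° = 1.0280 rad; ds/dθ = (πh/(2B)) sin(πβ/B) = (π·(-19)/(2·1.0280)) sin(π·0.0509) = -4.625746 mm/rad

s = 21.8786, ds/dθ = -4.6257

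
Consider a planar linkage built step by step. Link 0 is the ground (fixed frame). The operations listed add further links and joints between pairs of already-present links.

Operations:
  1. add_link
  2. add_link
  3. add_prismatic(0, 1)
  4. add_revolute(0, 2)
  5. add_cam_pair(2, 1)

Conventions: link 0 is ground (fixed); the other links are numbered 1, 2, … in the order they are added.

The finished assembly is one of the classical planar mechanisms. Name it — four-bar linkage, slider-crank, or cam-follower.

links: 3 (incl. ground); joints: 1 revolute, 1 prismatic, 1 higher (cam) pair, forming one closed loop
3 links, revolute + prismatic + higher pair in one loop → cam-follower

cam-follower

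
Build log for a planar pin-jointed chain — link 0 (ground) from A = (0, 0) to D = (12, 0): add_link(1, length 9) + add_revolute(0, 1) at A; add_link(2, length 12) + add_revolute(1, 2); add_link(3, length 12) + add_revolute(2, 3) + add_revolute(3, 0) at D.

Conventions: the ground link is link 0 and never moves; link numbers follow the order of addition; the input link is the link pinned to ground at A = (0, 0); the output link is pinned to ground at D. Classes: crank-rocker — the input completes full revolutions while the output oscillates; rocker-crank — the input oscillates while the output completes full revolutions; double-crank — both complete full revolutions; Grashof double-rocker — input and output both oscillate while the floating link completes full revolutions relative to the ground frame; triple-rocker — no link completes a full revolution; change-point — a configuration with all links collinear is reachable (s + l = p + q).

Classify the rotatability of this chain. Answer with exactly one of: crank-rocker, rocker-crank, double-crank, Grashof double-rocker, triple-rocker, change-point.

lengths: ground=12, input=9, coupler=12, output=12
sorted: s=9 (shortest), l=12 (longest), p+q=24
s + l = 21 vs p + q = 24
s + l < p + q (Grashof) with shortest = input link → crank-rocker

crank-rocker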